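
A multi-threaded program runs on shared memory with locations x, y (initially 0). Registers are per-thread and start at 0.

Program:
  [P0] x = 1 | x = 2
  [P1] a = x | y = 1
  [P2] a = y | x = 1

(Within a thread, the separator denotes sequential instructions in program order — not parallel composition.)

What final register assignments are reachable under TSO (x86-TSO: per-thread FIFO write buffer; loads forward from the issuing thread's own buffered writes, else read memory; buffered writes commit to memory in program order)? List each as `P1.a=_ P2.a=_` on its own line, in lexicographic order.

P1.a=0 P2.a=0
P1.a=0 P2.a=1
P1.a=1 P2.a=0
P1.a=1 P2.a=1
P1.a=2 P2.a=0
P1.a=2 P2.a=1

outcome vector order: (P1.a,P2.a)
|TSO outcomes| = 6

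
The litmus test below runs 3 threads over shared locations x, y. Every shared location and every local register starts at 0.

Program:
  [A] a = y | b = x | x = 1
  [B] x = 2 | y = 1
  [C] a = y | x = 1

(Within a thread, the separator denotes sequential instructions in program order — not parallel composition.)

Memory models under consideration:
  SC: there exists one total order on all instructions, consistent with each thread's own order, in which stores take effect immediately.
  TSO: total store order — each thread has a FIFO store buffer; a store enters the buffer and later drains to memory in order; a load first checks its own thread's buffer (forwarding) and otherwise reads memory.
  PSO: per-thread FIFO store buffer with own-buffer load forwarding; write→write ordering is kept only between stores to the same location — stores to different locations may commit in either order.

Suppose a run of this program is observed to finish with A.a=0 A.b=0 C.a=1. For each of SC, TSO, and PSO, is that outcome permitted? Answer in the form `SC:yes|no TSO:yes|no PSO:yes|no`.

outcome vector order: (A.a,A.b,C.a)
[SC] allowed = {(0,0,0) (0,0,1) (0,1,0) (0,1,1) (0,2,0) (0,2,1) (1,1,0) (1,1,1) (1,2,0) (1,2,1)}
[TSO] allowed = {(0,0,0) (0,0,1) (0,1,0) (0,1,1) (0,2,0) (0,2,1) (1,1,0) (1,1,1) (1,2,0) (1,2,1)}
[PSO] allowed = {(0,0,0) (0,0,1) (0,1,0) (0,1,1) (0,2,0) (0,2,1) (1,0,0) (1,0,1) (1,1,0) (1,1,1) (1,2,0) (1,2,1)}
target (0,0,1) ∈ {SC,TSO,PSO}

SC:yes TSO:yes PSO:yes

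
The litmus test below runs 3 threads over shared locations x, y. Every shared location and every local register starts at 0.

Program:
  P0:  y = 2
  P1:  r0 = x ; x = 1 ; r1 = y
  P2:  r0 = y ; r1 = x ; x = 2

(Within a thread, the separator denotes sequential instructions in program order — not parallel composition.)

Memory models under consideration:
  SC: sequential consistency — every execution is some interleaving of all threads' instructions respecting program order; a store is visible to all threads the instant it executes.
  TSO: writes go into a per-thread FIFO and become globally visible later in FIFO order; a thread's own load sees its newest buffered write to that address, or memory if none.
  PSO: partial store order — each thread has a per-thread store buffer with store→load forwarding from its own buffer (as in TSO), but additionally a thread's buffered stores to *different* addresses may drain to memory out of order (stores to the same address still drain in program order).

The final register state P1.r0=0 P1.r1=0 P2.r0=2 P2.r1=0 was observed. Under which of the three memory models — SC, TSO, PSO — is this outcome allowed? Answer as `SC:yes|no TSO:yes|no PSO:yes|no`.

SC:no TSO:yes PSO:yes

outcome vector order: (P1.r0,P1.r1,P2.r0,P2.r1)
SC (10): (0,0,0,0) (0,0,0,1) (0,0,2,1) (0,2,0,0) (0,2,0,1) (0,2,2,0) (0,2,2,1) (2,0,0,0) (2,2,0,0) (2,2,2,0)
TSO (11): (0,0,0,0) (0,0,0,1) (0,0,2,0) (0,0,2,1) (0,2,0,0) (0,2,0,1) (0,2,2,0) (0,2,2,1) (2,0,0,0) (2,2,0,0) (2,2,2,0)
PSO (11): (0,0,0,0) (0,0,0,1) (0,0,2,0) (0,0,2,1) (0,2,0,0) (0,2,0,1) (0,2,2,0) (0,2,2,1) (2,0,0,0) (2,2,0,0) (2,2,2,0)
target (0,0,2,0) ∈ {TSO,PSO}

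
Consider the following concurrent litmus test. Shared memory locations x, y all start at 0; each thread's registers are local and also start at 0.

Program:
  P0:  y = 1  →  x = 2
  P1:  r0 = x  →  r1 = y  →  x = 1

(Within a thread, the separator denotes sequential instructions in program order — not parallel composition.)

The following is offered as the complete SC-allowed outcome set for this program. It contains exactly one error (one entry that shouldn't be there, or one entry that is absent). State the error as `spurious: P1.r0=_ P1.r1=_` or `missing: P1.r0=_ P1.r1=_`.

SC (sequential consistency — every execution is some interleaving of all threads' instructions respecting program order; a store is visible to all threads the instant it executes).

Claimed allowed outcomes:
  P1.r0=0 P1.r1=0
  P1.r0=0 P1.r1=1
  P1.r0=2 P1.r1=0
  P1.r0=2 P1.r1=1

spurious: P1.r0=2 P1.r1=0

outcome vector order: (P1.r0,P1.r1)
under SC → 00 01 21
claimed∖SC = {20}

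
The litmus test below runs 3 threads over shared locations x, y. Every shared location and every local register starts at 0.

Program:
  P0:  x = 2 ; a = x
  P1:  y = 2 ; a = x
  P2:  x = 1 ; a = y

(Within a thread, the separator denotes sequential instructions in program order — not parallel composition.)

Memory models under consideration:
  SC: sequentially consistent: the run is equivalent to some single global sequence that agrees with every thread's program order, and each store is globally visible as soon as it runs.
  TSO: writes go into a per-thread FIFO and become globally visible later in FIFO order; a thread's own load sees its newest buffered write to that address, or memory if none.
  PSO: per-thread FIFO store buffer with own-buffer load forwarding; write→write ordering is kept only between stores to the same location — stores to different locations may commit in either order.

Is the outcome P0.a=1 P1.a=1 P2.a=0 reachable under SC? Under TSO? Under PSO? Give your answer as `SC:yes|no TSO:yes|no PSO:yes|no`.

SC:yes TSO:yes PSO:yes

outcome vector order: (P0.a,P1.a,P2.a)
SC: 9 outcomes — {(1,0,2), (1,1,0), (1,1,2), (1,2,2), (2,0,2), (2,1,0), (2,1,2), (2,2,0), (2,2,2)}
TSO: 12 outcomes — {(1,0,0), (1,0,2), (1,1,0), (1,1,2), (1,2,0), (1,2,2), (2,0,0), (2,0,2), (2,1,0), (2,1,2), (2,2,0), (2,2,2)}
PSO: 12 outcomes — {(1,0,0), (1,0,2), (1,1,0), (1,1,2), (1,2,0), (1,2,2), (2,0,0), (2,0,2), (2,1,0), (2,1,2), (2,2,0), (2,2,2)}
target (1,1,0) ∈ {SC,TSO,PSO}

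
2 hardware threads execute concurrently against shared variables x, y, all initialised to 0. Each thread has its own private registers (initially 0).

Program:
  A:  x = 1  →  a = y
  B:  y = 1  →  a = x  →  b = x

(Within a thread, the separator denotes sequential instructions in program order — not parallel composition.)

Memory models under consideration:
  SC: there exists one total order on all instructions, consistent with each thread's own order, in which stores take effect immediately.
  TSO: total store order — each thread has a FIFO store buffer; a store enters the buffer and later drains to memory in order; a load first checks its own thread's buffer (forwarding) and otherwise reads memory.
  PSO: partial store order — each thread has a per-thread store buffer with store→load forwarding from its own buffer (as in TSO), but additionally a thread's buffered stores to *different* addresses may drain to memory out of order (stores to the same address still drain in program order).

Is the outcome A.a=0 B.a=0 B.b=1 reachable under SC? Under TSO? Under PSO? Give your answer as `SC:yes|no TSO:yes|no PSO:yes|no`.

SC:no TSO:yes PSO:yes

outcome vector order: (A.a,B.a,B.b)
SC: 4 outcomes — {(0,1,1) (1,0,0) (1,0,1) (1,1,1)}
TSO: 6 outcomes — {(0,0,0) (0,0,1) (0,1,1) (1,0,0) (1,0,1) (1,1,1)}
PSO: 6 outcomes — {(0,0,0) (0,0,1) (0,1,1) (1,0,0) (1,0,1) (1,1,1)}
target (0,0,1) ∈ {TSO,PSO}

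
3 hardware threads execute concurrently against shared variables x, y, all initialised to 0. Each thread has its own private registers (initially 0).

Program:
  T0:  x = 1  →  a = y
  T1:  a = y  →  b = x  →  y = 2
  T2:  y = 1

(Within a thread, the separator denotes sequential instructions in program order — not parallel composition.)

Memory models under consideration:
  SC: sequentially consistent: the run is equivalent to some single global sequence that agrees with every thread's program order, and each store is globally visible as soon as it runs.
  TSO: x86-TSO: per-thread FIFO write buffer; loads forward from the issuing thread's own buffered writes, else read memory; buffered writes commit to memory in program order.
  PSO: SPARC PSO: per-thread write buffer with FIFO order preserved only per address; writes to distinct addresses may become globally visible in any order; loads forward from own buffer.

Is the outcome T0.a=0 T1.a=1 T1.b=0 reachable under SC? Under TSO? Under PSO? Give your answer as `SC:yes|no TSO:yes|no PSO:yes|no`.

SC:no TSO:yes PSO:yes

outcome vector order: (T0.a,T1.a,T1.b)
[SC] allowed = {0/0/0; 0/0/1; 0/1/1; 1/0/0; 1/0/1; 1/1/0; 1/1/1; 2/0/0; 2/0/1; 2/1/0; 2/1/1}
[TSO] allowed = {0/0/0; 0/0/1; 0/1/0; 0/1/1; 1/0/0; 1/0/1; 1/1/0; 1/1/1; 2/0/0; 2/0/1; 2/1/0; 2/1/1}
[PSO] allowed = {0/0/0; 0/0/1; 0/1/0; 0/1/1; 1/0/0; 1/0/1; 1/1/0; 1/1/1; 2/0/0; 2/0/1; 2/1/0; 2/1/1}
target 0/1/0 ∈ {TSO,PSO}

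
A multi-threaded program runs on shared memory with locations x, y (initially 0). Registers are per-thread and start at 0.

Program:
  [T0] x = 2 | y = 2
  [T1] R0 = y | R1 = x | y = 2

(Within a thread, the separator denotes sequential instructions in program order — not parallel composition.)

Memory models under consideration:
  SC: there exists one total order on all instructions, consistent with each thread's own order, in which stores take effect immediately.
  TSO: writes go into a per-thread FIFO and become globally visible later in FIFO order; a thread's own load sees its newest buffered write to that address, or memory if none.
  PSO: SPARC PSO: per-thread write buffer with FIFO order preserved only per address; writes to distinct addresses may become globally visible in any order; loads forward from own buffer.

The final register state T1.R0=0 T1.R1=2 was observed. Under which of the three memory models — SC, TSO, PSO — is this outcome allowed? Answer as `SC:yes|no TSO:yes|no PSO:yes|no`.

outcome vector order: (T1.R0,T1.R1)
SC: 3 outcomes — {0/0 0/2 2/2}
TSO: 3 outcomes — {0/0 0/2 2/2}
PSO: 4 outcomes — {0/0 0/2 2/0 2/2}
target 0/2 ∈ {SC,TSO,PSO}

SC:yes TSO:yes PSO:yes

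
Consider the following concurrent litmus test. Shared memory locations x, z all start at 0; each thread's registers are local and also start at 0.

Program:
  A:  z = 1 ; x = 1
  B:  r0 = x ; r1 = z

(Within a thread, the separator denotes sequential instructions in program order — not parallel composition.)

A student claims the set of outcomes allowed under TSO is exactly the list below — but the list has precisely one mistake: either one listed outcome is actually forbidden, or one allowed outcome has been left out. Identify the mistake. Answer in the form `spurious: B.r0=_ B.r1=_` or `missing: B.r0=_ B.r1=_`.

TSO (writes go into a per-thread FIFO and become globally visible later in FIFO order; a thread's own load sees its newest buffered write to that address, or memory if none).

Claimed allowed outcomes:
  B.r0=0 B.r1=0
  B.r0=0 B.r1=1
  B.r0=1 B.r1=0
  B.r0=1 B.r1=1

outcome vector order: (B.r0,B.r1)
TSO (3): 0/0; 0/1; 1/1
claimed∖TSO = {1/0}

spurious: B.r0=1 B.r1=0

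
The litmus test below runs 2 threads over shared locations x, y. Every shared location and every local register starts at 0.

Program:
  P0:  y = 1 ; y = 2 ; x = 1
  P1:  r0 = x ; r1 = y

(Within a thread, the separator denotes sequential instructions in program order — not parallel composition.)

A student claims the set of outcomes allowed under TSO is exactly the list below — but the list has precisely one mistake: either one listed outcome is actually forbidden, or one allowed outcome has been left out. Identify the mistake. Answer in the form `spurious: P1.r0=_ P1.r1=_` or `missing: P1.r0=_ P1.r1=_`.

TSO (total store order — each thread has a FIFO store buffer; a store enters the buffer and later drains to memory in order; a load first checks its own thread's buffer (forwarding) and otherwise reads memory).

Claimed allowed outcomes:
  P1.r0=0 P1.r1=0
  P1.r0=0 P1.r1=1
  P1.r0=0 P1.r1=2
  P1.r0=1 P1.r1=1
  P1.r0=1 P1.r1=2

spurious: P1.r0=1 P1.r1=1

outcome vector order: (P1.r0,P1.r1)
[TSO] allowed = {(0,0) (0,1) (0,2) (1,2)}
claimed∖TSO = {(1,1)}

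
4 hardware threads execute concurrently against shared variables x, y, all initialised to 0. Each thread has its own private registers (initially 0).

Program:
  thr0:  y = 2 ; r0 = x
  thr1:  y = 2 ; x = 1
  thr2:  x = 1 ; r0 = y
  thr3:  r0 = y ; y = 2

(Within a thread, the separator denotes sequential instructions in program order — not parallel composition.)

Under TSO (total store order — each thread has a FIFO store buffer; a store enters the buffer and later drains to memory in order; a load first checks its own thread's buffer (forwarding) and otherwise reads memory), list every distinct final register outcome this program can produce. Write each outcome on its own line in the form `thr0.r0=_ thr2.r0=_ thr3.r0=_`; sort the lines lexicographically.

thr0.r0=0 thr2.r0=0 thr3.r0=0
thr0.r0=0 thr2.r0=0 thr3.r0=2
thr0.r0=0 thr2.r0=2 thr3.r0=0
thr0.r0=0 thr2.r0=2 thr3.r0=2
thr0.r0=1 thr2.r0=0 thr3.r0=0
thr0.r0=1 thr2.r0=0 thr3.r0=2
thr0.r0=1 thr2.r0=2 thr3.r0=0
thr0.r0=1 thr2.r0=2 thr3.r0=2

outcome vector order: (thr0.r0,thr2.r0,thr3.r0)
|TSO outcomes| = 8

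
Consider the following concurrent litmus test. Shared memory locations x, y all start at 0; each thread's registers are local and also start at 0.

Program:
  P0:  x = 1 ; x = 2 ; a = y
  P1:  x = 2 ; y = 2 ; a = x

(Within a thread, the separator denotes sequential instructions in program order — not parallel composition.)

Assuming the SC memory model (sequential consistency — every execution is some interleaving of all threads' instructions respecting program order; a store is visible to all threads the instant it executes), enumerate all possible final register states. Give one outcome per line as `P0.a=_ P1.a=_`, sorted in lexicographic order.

outcome vector order: (P0.a,P1.a)
|SC outcomes| = 3

P0.a=0 P1.a=2
P0.a=2 P1.a=1
P0.a=2 P1.a=2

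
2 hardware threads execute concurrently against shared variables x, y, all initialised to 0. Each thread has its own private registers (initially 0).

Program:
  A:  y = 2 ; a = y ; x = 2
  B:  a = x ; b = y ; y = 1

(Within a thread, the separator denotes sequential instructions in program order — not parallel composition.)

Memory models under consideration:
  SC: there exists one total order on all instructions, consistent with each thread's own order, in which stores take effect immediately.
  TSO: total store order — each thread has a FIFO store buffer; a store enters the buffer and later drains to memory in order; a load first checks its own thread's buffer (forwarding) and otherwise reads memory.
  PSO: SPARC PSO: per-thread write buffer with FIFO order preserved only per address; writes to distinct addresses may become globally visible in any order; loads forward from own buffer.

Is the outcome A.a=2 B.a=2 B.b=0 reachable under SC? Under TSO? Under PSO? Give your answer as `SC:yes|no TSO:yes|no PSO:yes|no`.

outcome vector order: (A.a,B.a,B.b)
SC: 5 outcomes — {(1,0,0); (1,0,2); (2,0,0); (2,0,2); (2,2,2)}
TSO: 5 outcomes — {(1,0,0); (1,0,2); (2,0,0); (2,0,2); (2,2,2)}
PSO: 6 outcomes — {(1,0,0); (1,0,2); (2,0,0); (2,0,2); (2,2,0); (2,2,2)}
target (2,2,0) ∈ {PSO}

SC:no TSO:no PSO:yes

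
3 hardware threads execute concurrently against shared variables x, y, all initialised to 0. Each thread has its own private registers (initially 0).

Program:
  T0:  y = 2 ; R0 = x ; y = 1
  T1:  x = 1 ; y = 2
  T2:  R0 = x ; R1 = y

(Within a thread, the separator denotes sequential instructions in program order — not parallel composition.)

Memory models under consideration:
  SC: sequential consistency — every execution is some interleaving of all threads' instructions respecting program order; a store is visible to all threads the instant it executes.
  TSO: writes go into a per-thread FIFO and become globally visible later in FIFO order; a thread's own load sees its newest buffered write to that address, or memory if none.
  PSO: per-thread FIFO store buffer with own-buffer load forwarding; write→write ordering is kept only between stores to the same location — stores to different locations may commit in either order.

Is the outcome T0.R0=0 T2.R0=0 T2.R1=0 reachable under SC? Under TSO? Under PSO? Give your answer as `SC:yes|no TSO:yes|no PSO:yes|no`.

SC:yes TSO:yes PSO:yes

outcome vector order: (T0.R0,T2.R0,T2.R1)
SC (11): (0,0,0) (0,0,1) (0,0,2) (0,1,1) (0,1,2) (1,0,0) (1,0,1) (1,0,2) (1,1,0) (1,1,1) (1,1,2)
TSO (12): (0,0,0) (0,0,1) (0,0,2) (0,1,0) (0,1,1) (0,1,2) (1,0,0) (1,0,1) (1,0,2) (1,1,0) (1,1,1) (1,1,2)
PSO (12): (0,0,0) (0,0,1) (0,0,2) (0,1,0) (0,1,1) (0,1,2) (1,0,0) (1,0,1) (1,0,2) (1,1,0) (1,1,1) (1,1,2)
target (0,0,0) ∈ {SC,TSO,PSO}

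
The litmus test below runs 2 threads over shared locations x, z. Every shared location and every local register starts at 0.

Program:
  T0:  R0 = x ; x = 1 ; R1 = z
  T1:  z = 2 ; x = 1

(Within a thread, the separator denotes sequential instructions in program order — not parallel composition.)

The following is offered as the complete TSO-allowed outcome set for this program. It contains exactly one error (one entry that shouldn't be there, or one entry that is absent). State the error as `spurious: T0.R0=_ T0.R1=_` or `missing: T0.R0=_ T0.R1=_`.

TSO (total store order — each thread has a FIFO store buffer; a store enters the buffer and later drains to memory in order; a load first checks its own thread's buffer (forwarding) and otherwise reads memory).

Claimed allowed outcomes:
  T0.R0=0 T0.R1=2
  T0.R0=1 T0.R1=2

outcome vector order: (T0.R0,T0.R1)
[TSO] allowed = {<0 0> <0 2> <1 2>}
TSO∖claimed = {<0 0>}

missing: T0.R0=0 T0.R1=0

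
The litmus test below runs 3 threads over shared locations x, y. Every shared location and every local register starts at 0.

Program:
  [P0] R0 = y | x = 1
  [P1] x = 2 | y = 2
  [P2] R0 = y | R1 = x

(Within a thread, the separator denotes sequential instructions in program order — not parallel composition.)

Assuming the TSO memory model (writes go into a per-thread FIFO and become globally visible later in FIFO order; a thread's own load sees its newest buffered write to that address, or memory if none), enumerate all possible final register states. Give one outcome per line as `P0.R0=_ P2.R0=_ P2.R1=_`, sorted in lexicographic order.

P0.R0=0 P2.R0=0 P2.R1=0
P0.R0=0 P2.R0=0 P2.R1=1
P0.R0=0 P2.R0=0 P2.R1=2
P0.R0=0 P2.R0=2 P2.R1=1
P0.R0=0 P2.R0=2 P2.R1=2
P0.R0=2 P2.R0=0 P2.R1=0
P0.R0=2 P2.R0=0 P2.R1=1
P0.R0=2 P2.R0=0 P2.R1=2
P0.R0=2 P2.R0=2 P2.R1=1
P0.R0=2 P2.R0=2 P2.R1=2

outcome vector order: (P0.R0,P2.R0,P2.R1)
|TSO outcomes| = 10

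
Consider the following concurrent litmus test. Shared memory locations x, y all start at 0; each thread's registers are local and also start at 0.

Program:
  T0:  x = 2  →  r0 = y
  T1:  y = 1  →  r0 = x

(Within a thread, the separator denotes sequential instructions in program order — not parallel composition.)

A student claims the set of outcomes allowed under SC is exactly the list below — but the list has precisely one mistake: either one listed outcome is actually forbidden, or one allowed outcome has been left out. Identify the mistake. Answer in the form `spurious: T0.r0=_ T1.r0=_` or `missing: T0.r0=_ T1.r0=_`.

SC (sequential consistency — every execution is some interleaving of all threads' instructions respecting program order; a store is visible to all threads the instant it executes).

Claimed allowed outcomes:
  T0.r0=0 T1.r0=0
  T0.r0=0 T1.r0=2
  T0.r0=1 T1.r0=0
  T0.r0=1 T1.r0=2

spurious: T0.r0=0 T1.r0=0

outcome vector order: (T0.r0,T1.r0)
SC: 3 outcomes — {(0,2); (1,0); (1,2)}
claimed∖SC = {(0,0)}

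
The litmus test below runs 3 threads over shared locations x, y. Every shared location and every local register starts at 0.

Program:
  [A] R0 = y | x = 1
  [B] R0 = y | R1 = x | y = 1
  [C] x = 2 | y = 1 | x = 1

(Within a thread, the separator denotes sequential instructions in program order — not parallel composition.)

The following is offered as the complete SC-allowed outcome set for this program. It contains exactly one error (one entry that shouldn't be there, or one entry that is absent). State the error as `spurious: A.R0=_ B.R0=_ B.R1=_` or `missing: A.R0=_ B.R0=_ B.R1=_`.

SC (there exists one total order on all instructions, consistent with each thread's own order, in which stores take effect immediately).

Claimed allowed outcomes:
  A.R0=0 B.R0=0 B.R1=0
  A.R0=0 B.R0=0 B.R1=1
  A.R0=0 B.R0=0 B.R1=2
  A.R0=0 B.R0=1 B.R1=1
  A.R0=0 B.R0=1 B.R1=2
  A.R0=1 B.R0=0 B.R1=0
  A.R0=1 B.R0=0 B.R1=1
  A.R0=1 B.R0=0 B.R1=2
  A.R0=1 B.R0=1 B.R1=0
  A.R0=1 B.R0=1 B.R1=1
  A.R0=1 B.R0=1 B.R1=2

outcome vector order: (A.R0,B.R0,B.R1)
SC: 10 outcomes — {0/0/0, 0/0/1, 0/0/2, 0/1/1, 0/1/2, 1/0/0, 1/0/1, 1/0/2, 1/1/1, 1/1/2}
claimed∖SC = {1/1/0}

spurious: A.R0=1 B.R0=1 B.R1=0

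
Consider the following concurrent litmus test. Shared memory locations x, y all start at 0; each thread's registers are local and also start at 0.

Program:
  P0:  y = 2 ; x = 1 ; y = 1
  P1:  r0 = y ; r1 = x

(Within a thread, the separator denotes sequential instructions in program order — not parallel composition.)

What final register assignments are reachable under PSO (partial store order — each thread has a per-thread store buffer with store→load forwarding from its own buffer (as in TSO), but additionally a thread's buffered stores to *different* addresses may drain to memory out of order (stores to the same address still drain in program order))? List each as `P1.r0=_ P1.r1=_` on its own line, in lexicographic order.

P1.r0=0 P1.r1=0
P1.r0=0 P1.r1=1
P1.r0=1 P1.r1=0
P1.r0=1 P1.r1=1
P1.r0=2 P1.r1=0
P1.r0=2 P1.r1=1

outcome vector order: (P1.r0,P1.r1)
|PSO outcomes| = 6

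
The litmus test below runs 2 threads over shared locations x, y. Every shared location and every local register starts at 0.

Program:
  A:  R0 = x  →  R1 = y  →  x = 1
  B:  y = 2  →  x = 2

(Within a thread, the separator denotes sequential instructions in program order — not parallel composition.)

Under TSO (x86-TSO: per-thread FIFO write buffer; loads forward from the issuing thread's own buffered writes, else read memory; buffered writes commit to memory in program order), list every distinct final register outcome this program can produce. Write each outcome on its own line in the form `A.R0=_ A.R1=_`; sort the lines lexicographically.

outcome vector order: (A.R0,A.R1)
|TSO outcomes| = 3

A.R0=0 A.R1=0
A.R0=0 A.R1=2
A.R0=2 A.R1=2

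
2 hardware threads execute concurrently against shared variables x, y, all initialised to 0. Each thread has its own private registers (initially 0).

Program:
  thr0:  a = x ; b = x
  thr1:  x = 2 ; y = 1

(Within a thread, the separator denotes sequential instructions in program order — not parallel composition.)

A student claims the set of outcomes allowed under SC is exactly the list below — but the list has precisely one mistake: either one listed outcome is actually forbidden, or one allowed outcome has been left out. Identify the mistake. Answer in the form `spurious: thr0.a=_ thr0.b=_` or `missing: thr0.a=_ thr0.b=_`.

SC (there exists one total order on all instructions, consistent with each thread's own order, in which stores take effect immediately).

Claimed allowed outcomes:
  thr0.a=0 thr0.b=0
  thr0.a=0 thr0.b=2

missing: thr0.a=2 thr0.b=2

outcome vector order: (thr0.a,thr0.b)
SC (3): (0,0), (0,2), (2,2)
SC∖claimed = {(2,2)}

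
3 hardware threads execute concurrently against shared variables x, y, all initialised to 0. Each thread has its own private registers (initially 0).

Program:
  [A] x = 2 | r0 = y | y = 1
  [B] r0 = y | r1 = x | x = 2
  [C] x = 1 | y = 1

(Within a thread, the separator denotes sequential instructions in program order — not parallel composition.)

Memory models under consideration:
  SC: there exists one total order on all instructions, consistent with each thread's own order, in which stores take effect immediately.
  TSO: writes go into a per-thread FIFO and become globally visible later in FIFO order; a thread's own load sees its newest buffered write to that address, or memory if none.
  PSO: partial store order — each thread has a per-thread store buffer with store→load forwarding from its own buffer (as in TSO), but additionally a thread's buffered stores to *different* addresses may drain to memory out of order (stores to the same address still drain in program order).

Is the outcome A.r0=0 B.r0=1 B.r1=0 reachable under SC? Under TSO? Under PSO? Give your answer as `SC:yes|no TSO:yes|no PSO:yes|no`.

outcome vector order: (A.r0,B.r0,B.r1)
SC (10): (0,0,0); (0,0,1); (0,0,2); (0,1,1); (0,1,2); (1,0,0); (1,0,1); (1,0,2); (1,1,1); (1,1,2)
TSO (10): (0,0,0); (0,0,1); (0,0,2); (0,1,1); (0,1,2); (1,0,0); (1,0,1); (1,0,2); (1,1,1); (1,1,2)
PSO (12): (0,0,0); (0,0,1); (0,0,2); (0,1,0); (0,1,1); (0,1,2); (1,0,0); (1,0,1); (1,0,2); (1,1,0); (1,1,1); (1,1,2)
target (0,1,0) ∈ {PSO}

SC:no TSO:no PSO:yes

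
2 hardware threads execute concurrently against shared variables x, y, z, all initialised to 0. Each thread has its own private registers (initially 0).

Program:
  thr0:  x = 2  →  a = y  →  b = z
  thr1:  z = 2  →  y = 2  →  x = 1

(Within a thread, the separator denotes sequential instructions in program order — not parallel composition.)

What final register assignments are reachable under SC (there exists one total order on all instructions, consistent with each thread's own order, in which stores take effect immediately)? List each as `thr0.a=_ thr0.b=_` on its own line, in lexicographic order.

thr0.a=0 thr0.b=0
thr0.a=0 thr0.b=2
thr0.a=2 thr0.b=2

outcome vector order: (thr0.a,thr0.b)
|SC outcomes| = 3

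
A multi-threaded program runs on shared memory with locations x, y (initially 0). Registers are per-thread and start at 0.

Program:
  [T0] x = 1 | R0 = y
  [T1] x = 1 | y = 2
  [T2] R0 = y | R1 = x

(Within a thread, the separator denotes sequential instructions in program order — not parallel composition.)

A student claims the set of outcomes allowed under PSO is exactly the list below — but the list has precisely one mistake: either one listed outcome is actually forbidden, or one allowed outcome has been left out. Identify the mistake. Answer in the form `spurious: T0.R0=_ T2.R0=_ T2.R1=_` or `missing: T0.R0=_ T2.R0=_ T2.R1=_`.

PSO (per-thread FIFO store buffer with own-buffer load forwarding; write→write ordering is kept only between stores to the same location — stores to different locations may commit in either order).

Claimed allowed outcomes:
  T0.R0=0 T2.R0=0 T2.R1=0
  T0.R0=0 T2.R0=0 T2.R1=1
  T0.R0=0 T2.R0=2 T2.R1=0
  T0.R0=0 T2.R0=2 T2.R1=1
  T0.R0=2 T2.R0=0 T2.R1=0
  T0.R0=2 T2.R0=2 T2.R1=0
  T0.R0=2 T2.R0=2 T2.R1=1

outcome vector order: (T0.R0,T2.R0,T2.R1)
PSO (8): (0,0,0), (0,0,1), (0,2,0), (0,2,1), (2,0,0), (2,0,1), (2,2,0), (2,2,1)
PSO∖claimed = {(2,0,1)}

missing: T0.R0=2 T2.R0=0 T2.R1=1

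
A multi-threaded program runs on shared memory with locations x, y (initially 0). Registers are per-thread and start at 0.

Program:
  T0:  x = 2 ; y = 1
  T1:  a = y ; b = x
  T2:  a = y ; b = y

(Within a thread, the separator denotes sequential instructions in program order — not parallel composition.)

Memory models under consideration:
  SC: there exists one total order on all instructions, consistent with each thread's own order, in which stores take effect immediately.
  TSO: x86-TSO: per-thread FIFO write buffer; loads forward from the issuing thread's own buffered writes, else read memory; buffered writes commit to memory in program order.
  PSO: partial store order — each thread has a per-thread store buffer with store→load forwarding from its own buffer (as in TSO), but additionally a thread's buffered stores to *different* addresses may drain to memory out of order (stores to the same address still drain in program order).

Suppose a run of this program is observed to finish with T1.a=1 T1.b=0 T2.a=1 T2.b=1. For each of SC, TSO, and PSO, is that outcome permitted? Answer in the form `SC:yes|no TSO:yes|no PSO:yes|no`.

SC:no TSO:no PSO:yes

outcome vector order: (T1.a,T1.b,T2.a,T2.b)
SC (9): <0 0 0 0> <0 0 0 1> <0 0 1 1> <0 2 0 0> <0 2 0 1> <0 2 1 1> <1 2 0 0> <1 2 0 1> <1 2 1 1>
TSO (9): <0 0 0 0> <0 0 0 1> <0 0 1 1> <0 2 0 0> <0 2 0 1> <0 2 1 1> <1 2 0 0> <1 2 0 1> <1 2 1 1>
PSO (12): <0 0 0 0> <0 0 0 1> <0 0 1 1> <0 2 0 0> <0 2 0 1> <0 2 1 1> <1 0 0 0> <1 0 0 1> <1 0 1 1> <1 2 0 0> <1 2 0 1> <1 2 1 1>
target <1 0 1 1> ∈ {PSO}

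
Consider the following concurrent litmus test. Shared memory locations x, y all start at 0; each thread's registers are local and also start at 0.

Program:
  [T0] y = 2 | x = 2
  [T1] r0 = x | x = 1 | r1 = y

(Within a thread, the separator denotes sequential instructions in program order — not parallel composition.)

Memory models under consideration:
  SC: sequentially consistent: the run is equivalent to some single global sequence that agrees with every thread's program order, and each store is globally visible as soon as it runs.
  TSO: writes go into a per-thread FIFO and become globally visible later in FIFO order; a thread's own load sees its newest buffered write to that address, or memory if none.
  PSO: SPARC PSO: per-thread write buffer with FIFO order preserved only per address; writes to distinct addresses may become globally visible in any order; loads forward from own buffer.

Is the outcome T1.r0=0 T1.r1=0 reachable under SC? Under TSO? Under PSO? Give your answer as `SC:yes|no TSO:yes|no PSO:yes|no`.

SC:yes TSO:yes PSO:yes

outcome vector order: (T1.r0,T1.r1)
SC (3): 0/0; 0/2; 2/2
TSO (3): 0/0; 0/2; 2/2
PSO (4): 0/0; 0/2; 2/0; 2/2
target 0/0 ∈ {SC,TSO,PSO}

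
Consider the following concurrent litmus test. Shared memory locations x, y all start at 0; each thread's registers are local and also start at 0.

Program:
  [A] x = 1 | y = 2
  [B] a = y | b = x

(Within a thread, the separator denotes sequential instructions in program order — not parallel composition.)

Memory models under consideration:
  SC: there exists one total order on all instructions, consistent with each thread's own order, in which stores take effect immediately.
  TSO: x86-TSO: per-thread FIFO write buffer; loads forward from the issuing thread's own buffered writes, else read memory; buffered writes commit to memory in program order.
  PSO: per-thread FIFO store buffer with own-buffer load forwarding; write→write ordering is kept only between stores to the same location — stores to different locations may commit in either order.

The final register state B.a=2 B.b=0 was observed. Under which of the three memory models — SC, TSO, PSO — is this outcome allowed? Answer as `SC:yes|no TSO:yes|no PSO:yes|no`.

outcome vector order: (B.a,B.b)
SC: 3 outcomes — {<0 0>, <0 1>, <2 1>}
TSO: 3 outcomes — {<0 0>, <0 1>, <2 1>}
PSO: 4 outcomes — {<0 0>, <0 1>, <2 0>, <2 1>}
target <2 0> ∈ {PSO}

SC:no TSO:no PSO:yes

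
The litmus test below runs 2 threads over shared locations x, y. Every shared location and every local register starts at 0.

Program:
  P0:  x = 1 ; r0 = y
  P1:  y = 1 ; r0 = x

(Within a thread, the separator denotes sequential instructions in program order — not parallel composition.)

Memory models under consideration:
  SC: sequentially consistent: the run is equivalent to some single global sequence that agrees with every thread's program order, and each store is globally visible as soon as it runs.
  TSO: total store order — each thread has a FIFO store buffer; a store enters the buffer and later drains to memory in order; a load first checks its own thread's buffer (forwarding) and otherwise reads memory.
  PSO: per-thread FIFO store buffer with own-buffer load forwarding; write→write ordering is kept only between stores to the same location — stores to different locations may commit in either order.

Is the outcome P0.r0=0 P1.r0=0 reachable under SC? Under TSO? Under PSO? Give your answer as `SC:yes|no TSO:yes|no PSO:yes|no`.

outcome vector order: (P0.r0,P1.r0)
SC: 3 outcomes — {01 10 11}
TSO: 4 outcomes — {00 01 10 11}
PSO: 4 outcomes — {00 01 10 11}
target 00 ∈ {TSO,PSO}

SC:no TSO:yes PSO:yes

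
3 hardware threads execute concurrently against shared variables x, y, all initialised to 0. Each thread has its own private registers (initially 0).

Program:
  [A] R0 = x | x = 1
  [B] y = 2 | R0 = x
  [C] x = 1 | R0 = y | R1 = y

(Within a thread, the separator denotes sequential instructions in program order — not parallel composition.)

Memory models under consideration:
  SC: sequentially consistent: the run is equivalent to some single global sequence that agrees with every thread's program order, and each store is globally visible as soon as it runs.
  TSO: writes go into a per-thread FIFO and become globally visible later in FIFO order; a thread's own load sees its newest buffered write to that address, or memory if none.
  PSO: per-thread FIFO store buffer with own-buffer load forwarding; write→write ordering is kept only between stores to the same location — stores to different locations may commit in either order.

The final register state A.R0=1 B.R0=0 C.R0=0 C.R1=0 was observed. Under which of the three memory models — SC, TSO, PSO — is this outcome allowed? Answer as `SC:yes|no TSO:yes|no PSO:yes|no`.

outcome vector order: (A.R0,B.R0,C.R0,C.R1)
under SC → 0022, 0100, 0102, 0122, 1022, 1100, 1102, 1122
under TSO → 0000, 0002, 0022, 0100, 0102, 0122, 1000, 1002, 1022, 1100, 1102, 1122
under PSO → 0000, 0002, 0022, 0100, 0102, 0122, 1000, 1002, 1022, 1100, 1102, 1122
target 1000 ∈ {TSO,PSO}

SC:no TSO:yes PSO:yes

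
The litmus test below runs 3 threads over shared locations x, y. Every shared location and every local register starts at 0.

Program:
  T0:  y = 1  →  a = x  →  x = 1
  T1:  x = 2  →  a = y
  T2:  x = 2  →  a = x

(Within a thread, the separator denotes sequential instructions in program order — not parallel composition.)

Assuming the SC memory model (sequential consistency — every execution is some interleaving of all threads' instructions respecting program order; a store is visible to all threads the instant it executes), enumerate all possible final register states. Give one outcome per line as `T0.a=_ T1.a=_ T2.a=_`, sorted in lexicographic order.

outcome vector order: (T0.a,T1.a,T2.a)
|SC outcomes| = 6

T0.a=0 T1.a=1 T2.a=1
T0.a=0 T1.a=1 T2.a=2
T0.a=2 T1.a=0 T2.a=1
T0.a=2 T1.a=0 T2.a=2
T0.a=2 T1.a=1 T2.a=1
T0.a=2 T1.a=1 T2.a=2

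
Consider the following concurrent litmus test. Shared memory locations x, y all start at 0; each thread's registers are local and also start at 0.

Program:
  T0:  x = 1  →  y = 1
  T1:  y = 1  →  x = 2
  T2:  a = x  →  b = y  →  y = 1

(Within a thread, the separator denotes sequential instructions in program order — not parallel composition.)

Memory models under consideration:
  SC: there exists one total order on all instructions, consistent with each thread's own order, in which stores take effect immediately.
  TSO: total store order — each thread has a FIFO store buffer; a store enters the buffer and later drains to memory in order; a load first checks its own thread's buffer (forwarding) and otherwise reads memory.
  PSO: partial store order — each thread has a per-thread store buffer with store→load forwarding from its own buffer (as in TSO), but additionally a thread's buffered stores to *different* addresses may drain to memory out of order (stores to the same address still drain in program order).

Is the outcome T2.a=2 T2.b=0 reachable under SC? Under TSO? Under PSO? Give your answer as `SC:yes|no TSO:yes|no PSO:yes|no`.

outcome vector order: (T2.a,T2.b)
[SC] allowed = {<0 0>; <0 1>; <1 0>; <1 1>; <2 1>}
[TSO] allowed = {<0 0>; <0 1>; <1 0>; <1 1>; <2 1>}
[PSO] allowed = {<0 0>; <0 1>; <1 0>; <1 1>; <2 0>; <2 1>}
target <2 0> ∈ {PSO}

SC:no TSO:no PSO:yes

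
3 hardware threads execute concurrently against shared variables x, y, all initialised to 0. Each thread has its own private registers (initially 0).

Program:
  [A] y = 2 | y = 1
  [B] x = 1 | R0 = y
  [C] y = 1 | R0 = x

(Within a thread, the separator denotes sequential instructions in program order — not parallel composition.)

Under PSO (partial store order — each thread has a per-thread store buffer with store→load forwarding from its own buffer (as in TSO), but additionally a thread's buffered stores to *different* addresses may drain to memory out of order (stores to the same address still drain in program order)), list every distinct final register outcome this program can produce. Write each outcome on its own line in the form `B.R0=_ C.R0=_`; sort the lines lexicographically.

B.R0=0 C.R0=0
B.R0=0 C.R0=1
B.R0=1 C.R0=0
B.R0=1 C.R0=1
B.R0=2 C.R0=0
B.R0=2 C.R0=1

outcome vector order: (B.R0,C.R0)
|PSO outcomes| = 6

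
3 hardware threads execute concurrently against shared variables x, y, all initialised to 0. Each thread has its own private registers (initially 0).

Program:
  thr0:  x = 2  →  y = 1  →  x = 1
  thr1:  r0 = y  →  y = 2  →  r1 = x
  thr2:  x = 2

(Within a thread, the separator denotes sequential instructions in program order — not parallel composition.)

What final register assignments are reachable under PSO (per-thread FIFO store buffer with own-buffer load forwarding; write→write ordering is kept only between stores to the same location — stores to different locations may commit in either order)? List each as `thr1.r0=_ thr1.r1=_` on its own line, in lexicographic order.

outcome vector order: (thr1.r0,thr1.r1)
|PSO outcomes| = 6

thr1.r0=0 thr1.r1=0
thr1.r0=0 thr1.r1=1
thr1.r0=0 thr1.r1=2
thr1.r0=1 thr1.r1=0
thr1.r0=1 thr1.r1=1
thr1.r0=1 thr1.r1=2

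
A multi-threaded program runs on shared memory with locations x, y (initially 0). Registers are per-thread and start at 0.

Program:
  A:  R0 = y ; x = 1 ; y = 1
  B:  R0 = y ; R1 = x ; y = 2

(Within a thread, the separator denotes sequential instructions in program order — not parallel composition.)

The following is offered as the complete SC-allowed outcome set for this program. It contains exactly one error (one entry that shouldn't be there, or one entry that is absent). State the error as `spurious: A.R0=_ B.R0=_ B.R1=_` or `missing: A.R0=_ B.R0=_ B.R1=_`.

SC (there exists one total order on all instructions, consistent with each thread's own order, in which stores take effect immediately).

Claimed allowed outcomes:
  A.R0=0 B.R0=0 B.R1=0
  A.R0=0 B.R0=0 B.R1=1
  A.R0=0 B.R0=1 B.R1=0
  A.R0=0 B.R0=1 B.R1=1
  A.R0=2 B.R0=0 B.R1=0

outcome vector order: (A.R0,B.R0,B.R1)
[SC] allowed = {(0,0,0); (0,0,1); (0,1,1); (2,0,0)}
claimed∖SC = {(0,1,0)}

spurious: A.R0=0 B.R0=1 B.R1=0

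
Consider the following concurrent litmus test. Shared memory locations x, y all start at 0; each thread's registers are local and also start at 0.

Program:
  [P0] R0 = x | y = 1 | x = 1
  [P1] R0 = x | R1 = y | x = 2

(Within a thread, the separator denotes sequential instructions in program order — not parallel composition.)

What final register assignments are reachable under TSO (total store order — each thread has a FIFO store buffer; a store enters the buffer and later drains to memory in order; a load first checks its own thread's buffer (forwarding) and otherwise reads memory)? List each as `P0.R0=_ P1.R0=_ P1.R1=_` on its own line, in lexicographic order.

P0.R0=0 P1.R0=0 P1.R1=0
P0.R0=0 P1.R0=0 P1.R1=1
P0.R0=0 P1.R0=1 P1.R1=1
P0.R0=2 P1.R0=0 P1.R1=0

outcome vector order: (P0.R0,P1.R0,P1.R1)
|TSO outcomes| = 4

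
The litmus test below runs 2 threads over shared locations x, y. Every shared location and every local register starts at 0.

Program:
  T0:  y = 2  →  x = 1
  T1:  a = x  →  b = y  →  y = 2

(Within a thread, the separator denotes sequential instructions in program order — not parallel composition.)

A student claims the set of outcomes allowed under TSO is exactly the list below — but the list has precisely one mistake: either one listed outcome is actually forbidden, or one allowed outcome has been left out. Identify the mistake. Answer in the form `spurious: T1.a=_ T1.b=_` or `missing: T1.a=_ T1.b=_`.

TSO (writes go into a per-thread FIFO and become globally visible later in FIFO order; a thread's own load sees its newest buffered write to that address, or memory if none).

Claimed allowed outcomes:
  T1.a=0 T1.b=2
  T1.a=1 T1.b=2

missing: T1.a=0 T1.b=0

outcome vector order: (T1.a,T1.b)
TSO: 3 outcomes — {00; 02; 12}
TSO∖claimed = {00}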